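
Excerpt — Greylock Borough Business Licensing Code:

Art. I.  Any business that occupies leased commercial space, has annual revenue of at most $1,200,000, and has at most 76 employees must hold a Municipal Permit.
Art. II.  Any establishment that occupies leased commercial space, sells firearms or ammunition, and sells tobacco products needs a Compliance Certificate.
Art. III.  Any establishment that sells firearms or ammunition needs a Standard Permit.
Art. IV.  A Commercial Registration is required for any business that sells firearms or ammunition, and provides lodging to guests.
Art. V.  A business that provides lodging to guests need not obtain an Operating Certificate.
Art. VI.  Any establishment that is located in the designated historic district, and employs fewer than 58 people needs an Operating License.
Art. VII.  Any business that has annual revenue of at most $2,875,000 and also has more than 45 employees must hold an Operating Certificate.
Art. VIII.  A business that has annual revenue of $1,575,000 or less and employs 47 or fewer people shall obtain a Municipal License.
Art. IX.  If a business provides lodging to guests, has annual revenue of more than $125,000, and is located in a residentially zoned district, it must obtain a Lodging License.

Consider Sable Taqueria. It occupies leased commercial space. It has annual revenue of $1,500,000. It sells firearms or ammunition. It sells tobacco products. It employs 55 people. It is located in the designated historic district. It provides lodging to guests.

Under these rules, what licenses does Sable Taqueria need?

Commercial Registration, Compliance Certificate, Operating License, Standard Permit

Art. I. occupies leased commercial space; revenue $1,500,000 > $1,200,000; employees 55 ≤ 76 → Municipal Permit not required.
Art. II. occupies leased commercial space; sells firearms or ammunition; sells tobacco products → Compliance Certificate required.
Art. III. sells firearms or ammunition → Standard Permit required.
Art. IV. sells firearms or ammunition; provides lodging to guests → Commercial Registration required.
Art. V. provides lodging to guests → exempt from Operating Certificate.
Art. VI. is located in the designated historic district; employees 55 < 58 → Operating License required.
Art. VII. revenue $1,500,000 ≤ $2,875,000; employees 55 > 45 → Operating Certificate required.
Art. VIII. revenue $1,500,000 ≤ $1,575,000; employees 55 > 47 → Municipal License not required.
Art. IX. provides lodging to guests; revenue $1,500,000 > $125,000; is located in the designated historic district (not: is located in a residentially zoned district) → Lodging License not required.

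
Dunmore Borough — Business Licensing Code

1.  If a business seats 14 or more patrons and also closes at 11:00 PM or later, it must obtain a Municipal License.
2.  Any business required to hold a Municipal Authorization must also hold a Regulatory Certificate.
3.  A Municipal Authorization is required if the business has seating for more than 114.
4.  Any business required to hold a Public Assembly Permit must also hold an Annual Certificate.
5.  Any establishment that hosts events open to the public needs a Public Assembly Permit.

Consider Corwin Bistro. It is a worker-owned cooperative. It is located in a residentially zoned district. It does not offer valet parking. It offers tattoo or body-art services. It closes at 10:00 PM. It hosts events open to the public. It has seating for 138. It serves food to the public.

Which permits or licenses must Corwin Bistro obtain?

Annual Certificate, Municipal Authorization, Public Assembly Permit, Regulatory Certificate

1. seating 138 ≥ 14; closes 10:00 PM, at/before 11:00 PM → Municipal License not required.
2. Municipal Authorization is required → Regulatory Certificate also required.
3. seating 138 > 114 → Municipal Authorization required.
4. Public Assembly Permit is required → Annual Certificate also required.
5. hosts events open to the public → Public Assembly Permit required.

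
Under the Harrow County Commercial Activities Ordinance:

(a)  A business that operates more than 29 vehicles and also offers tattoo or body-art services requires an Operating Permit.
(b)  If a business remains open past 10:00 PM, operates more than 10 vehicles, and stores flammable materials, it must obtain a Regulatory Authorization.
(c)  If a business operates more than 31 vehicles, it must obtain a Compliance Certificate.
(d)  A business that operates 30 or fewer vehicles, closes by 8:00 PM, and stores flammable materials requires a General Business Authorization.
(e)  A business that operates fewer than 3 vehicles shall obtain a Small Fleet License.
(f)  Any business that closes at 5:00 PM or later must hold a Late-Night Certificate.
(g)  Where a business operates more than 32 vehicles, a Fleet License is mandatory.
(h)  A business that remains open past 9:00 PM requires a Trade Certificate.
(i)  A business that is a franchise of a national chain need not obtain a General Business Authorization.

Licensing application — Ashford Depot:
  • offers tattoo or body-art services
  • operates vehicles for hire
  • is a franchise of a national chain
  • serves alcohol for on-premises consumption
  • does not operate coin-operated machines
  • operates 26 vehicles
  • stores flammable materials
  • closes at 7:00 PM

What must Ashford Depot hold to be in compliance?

Late-Night Certificate

(a) vehicles 26 ≤ 29; offers tattoo or body-art services → Operating Permit not required.
(b) closes 7:00 PM, at/before 10:00 PM; vehicles 26 > 10; stores flammable materials → Regulatory Authorization not required.
(c) vehicles 26 ≤ 31 → Compliance Certificate not required.
(d) vehicles 26 ≤ 30; closes 7:00 PM, at/before 8:00 PM; stores flammable materials → General Business Authorization required.
(e) vehicles 26 ≥ 3 → Small Fleet License not required.
(f) closes 7:00 PM, after 5:00 PM → Late-Night Certificate required.
(g) vehicles 26 ≤ 32 → Fleet License not required.
(h) closes 7:00 PM, at/before 9:00 PM → Trade Certificate not required.
(i) is a franchise of a national chain → exempt from General Business Authorization.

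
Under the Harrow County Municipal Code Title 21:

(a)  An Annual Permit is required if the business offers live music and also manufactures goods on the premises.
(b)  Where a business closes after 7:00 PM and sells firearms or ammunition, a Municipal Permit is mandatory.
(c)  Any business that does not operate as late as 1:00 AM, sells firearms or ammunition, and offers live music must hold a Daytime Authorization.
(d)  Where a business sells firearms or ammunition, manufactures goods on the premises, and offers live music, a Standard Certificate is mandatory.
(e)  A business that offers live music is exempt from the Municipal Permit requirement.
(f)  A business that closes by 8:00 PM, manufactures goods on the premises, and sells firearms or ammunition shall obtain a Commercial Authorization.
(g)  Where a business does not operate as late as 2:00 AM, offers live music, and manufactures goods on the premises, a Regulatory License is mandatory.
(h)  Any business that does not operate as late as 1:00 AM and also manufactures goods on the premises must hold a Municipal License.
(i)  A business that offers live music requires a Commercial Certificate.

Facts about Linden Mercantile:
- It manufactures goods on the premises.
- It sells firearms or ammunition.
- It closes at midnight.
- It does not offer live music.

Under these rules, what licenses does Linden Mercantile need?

Municipal License, Municipal Permit

(a) does not offer live music; manufactures goods on the premises → Annual Permit not required.
(b) closes midnight, after 7:00 PM; sells firearms or ammunition → Municipal Permit required.
(c) closes midnight, at/before 1:00 AM; sells firearms or ammunition; does not offer live music → Daytime Authorization not required.
(d) sells firearms or ammunition; manufactures goods on the premises; does not offer live music → Standard Certificate not required.
(e) does not offer live music → Municipal Permit exemption does not apply.
(f) closes midnight, after 8:00 PM; manufactures goods on the premises; sells firearms or ammunition → Commercial Authorization not required.
(g) closes midnight, at/before 2:00 AM; does not offer live music; manufactures goods on the premises → Regulatory License not required.
(h) closes midnight, at/before 1:00 AM; manufactures goods on the premises → Municipal License required.
(i) does not offer live music → Commercial Certificate not required.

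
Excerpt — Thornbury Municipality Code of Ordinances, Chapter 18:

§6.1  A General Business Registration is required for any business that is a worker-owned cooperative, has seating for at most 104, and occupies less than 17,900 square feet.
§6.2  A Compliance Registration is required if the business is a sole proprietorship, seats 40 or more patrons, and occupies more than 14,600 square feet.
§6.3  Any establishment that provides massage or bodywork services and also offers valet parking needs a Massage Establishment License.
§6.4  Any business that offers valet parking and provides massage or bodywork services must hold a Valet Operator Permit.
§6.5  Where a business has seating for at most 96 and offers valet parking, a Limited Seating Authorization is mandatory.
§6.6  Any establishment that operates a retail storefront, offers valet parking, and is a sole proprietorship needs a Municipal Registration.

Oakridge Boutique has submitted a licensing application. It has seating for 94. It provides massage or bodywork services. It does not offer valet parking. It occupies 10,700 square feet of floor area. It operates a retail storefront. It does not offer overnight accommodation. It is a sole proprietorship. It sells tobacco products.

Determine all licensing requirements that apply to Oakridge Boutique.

§6.1 is a sole proprietorship (not: is a worker-owned cooperative); seating 94 ≤ 104; floor area 10,700 square feet < 17,900 square feet → General Business Registration not required.
§6.2 is a sole proprietorship; seating 94 ≥ 40; floor area 10,700 square feet ≤ 14,600 square feet → Compliance Registration not required.
§6.3 provides massage or bodywork services; does not offer valet parking → Massage Establishment License not required.
§6.4 does not offer valet parking; provides massage or bodywork services → Valet Operator Permit not required.
§6.5 seating 94 ≤ 96; does not offer valet parking → Limited Seating Authorization not required.
§6.6 operates a retail storefront; does not offer valet parking; is a sole proprietorship → Municipal Registration not required.

None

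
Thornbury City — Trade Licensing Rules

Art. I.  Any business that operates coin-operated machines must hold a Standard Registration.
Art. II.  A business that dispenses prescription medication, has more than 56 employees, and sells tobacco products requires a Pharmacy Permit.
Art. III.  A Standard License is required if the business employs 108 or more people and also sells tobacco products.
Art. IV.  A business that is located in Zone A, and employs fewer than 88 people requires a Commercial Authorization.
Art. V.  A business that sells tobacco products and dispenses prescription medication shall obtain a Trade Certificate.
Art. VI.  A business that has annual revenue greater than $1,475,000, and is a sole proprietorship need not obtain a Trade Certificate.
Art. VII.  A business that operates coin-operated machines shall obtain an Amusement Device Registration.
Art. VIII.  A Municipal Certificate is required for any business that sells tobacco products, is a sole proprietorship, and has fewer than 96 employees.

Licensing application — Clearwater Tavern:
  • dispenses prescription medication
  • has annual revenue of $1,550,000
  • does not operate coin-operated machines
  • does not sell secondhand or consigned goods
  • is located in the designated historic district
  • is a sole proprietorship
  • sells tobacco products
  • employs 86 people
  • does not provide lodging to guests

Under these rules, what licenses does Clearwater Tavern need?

Art. I. does not operate coin-operated machines → Standard Registration not required.
Art. II. dispenses prescription medication; employees 86 > 56; sells tobacco products → Pharmacy Permit required.
Art. III. employees 86 < 108; sells tobacco products → Standard License not required.
Art. IV. is located in the designated historic district (not: is located in Zone A); employees 86 < 88 → Commercial Authorization not required.
Art. V. sells tobacco products; dispenses prescription medication → Trade Certificate required.
Art. VI. revenue $1,550,000 > $1,475,000; is a sole proprietorship → exempt from Trade Certificate.
Art. VII. does not operate coin-operated machines → Amusement Device Registration not required.
Art. VIII. sells tobacco products; is a sole proprietorship; employees 86 < 96 → Municipal Certificate required.

Municipal Certificate, Pharmacy Permit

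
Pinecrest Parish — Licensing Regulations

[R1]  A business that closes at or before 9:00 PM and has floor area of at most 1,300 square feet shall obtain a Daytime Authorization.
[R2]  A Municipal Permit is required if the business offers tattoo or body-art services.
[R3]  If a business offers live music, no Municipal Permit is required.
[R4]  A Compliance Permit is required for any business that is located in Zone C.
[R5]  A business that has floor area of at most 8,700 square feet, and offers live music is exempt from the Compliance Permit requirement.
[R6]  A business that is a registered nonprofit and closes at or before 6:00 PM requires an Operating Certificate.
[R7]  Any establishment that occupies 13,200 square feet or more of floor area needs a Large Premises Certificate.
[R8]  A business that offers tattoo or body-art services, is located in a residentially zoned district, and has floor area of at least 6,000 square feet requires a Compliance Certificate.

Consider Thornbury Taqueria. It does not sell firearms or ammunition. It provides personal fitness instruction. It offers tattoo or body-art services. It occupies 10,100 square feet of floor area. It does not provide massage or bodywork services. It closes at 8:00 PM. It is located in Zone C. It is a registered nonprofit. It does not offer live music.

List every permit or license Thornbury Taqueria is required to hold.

Compliance Permit, Municipal Permit

[R1] closes 8:00 PM, at/before 9:00 PM; floor area 10,100 square feet > 1,300 square feet → Daytime Authorization not required.
[R2] offers tattoo or body-art services → Municipal Permit required.
[R3] does not offer live music → Municipal Permit exemption does not apply.
[R4] is located in Zone C → Compliance Permit required.
[R5] floor area 10,100 square feet > 8,700 square feet; does not offer live music → Compliance Permit exemption does not apply.
[R6] is a registered nonprofit; closes 8:00 PM, after 6:00 PM → Operating Certificate not required.
[R7] floor area 10,100 square feet < 13,200 square feet → Large Premises Certificate not required.
[R8] offers tattoo or body-art services; is located in Zone C (not: is located in a residentially zoned district); floor area 10,100 square feet ≥ 6,000 square feet → Compliance Certificate not required.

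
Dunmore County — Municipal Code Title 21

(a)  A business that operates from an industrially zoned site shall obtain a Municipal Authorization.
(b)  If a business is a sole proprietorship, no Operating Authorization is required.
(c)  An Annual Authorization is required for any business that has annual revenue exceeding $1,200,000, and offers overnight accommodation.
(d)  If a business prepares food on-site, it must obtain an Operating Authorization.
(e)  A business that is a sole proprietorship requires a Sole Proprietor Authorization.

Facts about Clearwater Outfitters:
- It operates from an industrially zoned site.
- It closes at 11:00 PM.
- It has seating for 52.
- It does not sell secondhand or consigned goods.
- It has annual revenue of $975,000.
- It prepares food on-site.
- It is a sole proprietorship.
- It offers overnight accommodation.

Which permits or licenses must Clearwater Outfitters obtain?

(a) operates from an industrially zoned site → Municipal Authorization required.
(b) is a sole proprietorship → exempt from Operating Authorization.
(c) revenue $975,000 ≤ $1,200,000; offers overnight accommodation → Annual Authorization not required.
(d) prepares food on-site → Operating Authorization required.
(e) is a sole proprietorship → Sole Proprietor Authorization required.

Municipal Authorization, Sole Proprietor Authorization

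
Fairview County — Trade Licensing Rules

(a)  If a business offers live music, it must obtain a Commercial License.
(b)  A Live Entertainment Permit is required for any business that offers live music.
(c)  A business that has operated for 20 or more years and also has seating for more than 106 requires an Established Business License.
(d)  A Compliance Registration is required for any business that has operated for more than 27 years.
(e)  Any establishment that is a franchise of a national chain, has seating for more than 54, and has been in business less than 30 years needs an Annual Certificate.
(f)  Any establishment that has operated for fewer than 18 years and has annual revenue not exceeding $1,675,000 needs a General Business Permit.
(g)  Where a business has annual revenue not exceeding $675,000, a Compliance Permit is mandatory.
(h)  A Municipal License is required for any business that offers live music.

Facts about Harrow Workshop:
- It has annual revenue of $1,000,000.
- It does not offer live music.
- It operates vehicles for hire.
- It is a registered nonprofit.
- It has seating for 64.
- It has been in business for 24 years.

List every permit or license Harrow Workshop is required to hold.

None

(a) does not offer live music → Commercial License not required.
(b) does not offer live music → Live Entertainment Permit not required.
(c) years in business 24 ≥ 20; seating 64 ≤ 106 → Established Business License not required.
(d) years in business 24 ≤ 27 → Compliance Registration not required.
(e) is a registered nonprofit (not: is a franchise of a national chain); seating 64 > 54; years in business 24 < 30 → Annual Certificate not required.
(f) years in business 24 ≥ 18; revenue $1,000,000 ≤ $1,675,000 → General Business Permit not required.
(g) revenue $1,000,000 > $675,000 → Compliance Permit not required.
(h) does not offer live music → Municipal License not required.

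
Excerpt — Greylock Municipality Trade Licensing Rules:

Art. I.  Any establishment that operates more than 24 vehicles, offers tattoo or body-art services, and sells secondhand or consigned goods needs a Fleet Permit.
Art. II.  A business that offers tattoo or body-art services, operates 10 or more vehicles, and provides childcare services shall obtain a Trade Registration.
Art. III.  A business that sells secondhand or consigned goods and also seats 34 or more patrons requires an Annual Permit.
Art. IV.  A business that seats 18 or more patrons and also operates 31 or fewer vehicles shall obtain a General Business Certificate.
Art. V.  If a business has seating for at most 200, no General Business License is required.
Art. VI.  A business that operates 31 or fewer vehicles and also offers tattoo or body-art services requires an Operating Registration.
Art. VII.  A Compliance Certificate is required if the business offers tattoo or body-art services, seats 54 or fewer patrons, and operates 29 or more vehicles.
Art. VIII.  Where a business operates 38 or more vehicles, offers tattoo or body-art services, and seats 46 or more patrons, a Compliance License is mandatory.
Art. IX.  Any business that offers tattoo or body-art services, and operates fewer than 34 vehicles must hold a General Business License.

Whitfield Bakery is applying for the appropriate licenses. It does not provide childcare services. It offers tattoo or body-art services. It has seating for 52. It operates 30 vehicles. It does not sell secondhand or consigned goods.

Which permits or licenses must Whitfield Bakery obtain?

Compliance Certificate, General Business Certificate, Operating Registration

Art. I. vehicles 30 > 24; offers tattoo or body-art services; does not sell secondhand or consigned goods → Fleet Permit not required.
Art. II. offers tattoo or body-art services; vehicles 30 ≥ 10; does not provide childcare services → Trade Registration not required.
Art. III. does not sell secondhand or consigned goods; seating 52 ≥ 34 → Annual Permit not required.
Art. IV. seating 52 ≥ 18; vehicles 30 ≤ 31 → General Business Certificate required.
Art. V. seating 52 ≤ 200 → exempt from General Business License.
Art. VI. vehicles 30 ≤ 31; offers tattoo or body-art services → Operating Registration required.
Art. VII. offers tattoo or body-art services; seating 52 ≤ 54; vehicles 30 ≥ 29 → Compliance Certificate required.
Art. VIII. vehicles 30 < 38; offers tattoo or body-art services; seating 52 ≥ 46 → Compliance License not required.
Art. IX. offers tattoo or body-art services; vehicles 30 < 34 → General Business License required.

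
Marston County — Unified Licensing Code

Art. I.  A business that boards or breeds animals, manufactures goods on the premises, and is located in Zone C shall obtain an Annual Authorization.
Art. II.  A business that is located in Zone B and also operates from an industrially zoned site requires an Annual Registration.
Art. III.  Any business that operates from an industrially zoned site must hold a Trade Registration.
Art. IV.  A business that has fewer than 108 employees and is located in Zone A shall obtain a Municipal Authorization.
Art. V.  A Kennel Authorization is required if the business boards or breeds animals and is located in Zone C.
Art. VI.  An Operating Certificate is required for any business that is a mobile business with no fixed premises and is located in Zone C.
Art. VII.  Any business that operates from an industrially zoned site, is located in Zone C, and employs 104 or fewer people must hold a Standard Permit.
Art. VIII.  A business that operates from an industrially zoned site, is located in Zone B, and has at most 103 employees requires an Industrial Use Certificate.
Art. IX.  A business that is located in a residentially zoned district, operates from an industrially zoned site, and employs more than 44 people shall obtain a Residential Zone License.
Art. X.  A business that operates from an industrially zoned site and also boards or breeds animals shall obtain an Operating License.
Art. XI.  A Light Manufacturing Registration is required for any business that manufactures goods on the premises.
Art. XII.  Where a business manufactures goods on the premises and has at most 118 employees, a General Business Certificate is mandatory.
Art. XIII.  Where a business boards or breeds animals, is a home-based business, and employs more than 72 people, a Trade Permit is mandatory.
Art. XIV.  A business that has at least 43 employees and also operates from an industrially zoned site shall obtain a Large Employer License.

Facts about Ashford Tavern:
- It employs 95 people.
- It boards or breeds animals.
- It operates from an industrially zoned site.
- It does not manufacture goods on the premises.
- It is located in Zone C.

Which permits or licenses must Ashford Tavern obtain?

Art. I. boards or breeds animals; does not manufacture goods on the premises; is located in Zone C → Annual Authorization not required.
Art. II. is located in Zone C (not: is located in Zone B); operates from an industrially zoned site → Annual Registration not required.
Art. III. operates from an industrially zoned site → Trade Registration required.
Art. IV. employees 95 < 108; is located in Zone C (not: is located in Zone A) → Municipal Authorization not required.
Art. V. boards or breeds animals; is located in Zone C → Kennel Authorization required.
Art. VI. operates from an industrially zoned site (not: is a mobile business with no fixed premises); is located in Zone C → Operating Certificate not required.
Art. VII. operates from an industrially zoned site; is located in Zone C; employees 95 ≤ 104 → Standard Permit required.
Art. VIII. operates from an industrially zoned site; is located in Zone C (not: is located in Zone B); employees 95 ≤ 103 → Industrial Use Certificate not required.
Art. IX. is located in Zone C (not: is located in a residentially zoned district); operates from an industrially zoned site; employees 95 > 44 → Residential Zone License not required.
Art. X. operates from an industrially zoned site; boards or breeds animals → Operating License required.
Art. XI. does not manufacture goods on the premises → Light Manufacturing Registration not required.
Art. XII. does not manufacture goods on the premises; employees 95 ≤ 118 → General Business Certificate not required.
Art. XIII. boards or breeds animals; operates from an industrially zoned site (not: is a home-based business); employees 95 > 72 → Trade Permit not required.
Art. XIV. employees 95 ≥ 43; operates from an industrially zoned site → Large Employer License required.

Kennel Authorization, Large Employer License, Operating License, Standard Permit, Trade Registration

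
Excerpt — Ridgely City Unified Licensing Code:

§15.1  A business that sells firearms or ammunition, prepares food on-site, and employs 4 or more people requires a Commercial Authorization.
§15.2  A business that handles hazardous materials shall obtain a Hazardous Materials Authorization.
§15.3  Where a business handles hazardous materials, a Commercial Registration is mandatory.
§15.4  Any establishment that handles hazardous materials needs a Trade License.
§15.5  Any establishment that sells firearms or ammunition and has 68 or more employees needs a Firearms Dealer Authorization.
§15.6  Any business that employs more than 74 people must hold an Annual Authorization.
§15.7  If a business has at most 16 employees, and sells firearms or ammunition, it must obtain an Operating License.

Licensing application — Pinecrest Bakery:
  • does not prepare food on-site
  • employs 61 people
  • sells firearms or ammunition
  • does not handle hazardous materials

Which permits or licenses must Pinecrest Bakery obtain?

§15.1 sells firearms or ammunition; does not prepare food on-site; employees 61 ≥ 4 → Commercial Authorization not required.
§15.2 does not handle hazardous materials → Hazardous Materials Authorization not required.
§15.3 does not handle hazardous materials → Commercial Registration not required.
§15.4 does not handle hazardous materials → Trade License not required.
§15.5 sells firearms or ammunition; employees 61 < 68 → Firearms Dealer Authorization not required.
§15.6 employees 61 ≤ 74 → Annual Authorization not required.
§15.7 employees 61 > 16; sells firearms or ammunition → Operating License not required.

None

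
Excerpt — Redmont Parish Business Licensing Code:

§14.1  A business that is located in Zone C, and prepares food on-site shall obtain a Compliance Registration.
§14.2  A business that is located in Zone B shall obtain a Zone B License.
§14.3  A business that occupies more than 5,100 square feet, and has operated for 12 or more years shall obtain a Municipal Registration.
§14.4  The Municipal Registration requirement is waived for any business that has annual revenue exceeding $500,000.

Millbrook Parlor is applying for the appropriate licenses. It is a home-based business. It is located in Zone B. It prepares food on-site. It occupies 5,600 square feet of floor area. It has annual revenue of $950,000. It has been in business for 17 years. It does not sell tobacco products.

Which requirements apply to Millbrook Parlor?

Zone B License

§14.1 is located in Zone B (not: is located in Zone C); prepares food on-site → Compliance Registration not required.
§14.2 is located in Zone B → Zone B License required.
§14.3 floor area 5,600 square feet > 5,100 square feet; years in business 17 ≥ 12 → Municipal Registration required.
§14.4 revenue $950,000 > $500,000 → exempt from Municipal Registration.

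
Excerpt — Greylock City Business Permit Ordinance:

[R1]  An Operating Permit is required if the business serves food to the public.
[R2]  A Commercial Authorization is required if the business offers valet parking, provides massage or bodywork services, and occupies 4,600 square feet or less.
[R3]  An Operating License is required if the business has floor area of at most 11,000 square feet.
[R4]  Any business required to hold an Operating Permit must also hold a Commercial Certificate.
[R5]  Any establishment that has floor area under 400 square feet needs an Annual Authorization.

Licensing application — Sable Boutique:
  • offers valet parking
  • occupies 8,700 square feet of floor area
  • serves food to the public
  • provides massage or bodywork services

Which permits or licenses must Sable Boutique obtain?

[R1] serves food to the public → Operating Permit required.
[R2] offers valet parking; provides massage or bodywork services; floor area 8,700 square feet > 4,600 square feet → Commercial Authorization not required.
[R3] floor area 8,700 square feet ≤ 11,000 square feet → Operating License required.
[R4] Operating Permit is required → Commercial Certificate also required.
[R5] floor area 8,700 square feet ≥ 400 square feet → Annual Authorization not required.

Commercial Certificate, Operating License, Operating Permit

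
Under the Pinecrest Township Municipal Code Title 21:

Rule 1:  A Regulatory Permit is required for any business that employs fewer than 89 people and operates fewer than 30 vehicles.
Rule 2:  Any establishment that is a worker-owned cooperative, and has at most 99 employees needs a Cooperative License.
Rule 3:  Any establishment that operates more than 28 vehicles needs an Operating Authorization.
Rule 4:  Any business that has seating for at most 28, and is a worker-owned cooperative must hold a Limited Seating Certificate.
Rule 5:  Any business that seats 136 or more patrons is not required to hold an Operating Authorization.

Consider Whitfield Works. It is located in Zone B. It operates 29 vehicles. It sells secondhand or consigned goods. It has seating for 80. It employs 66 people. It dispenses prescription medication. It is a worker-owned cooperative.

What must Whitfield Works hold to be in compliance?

Rule 1: employees 66 < 89; vehicles 29 < 30 → Regulatory Permit required.
Rule 2: is a worker-owned cooperative; employees 66 ≤ 99 → Cooperative License required.
Rule 3: vehicles 29 > 28 → Operating Authorization required.
Rule 4: seating 80 > 28; is a worker-owned cooperative → Limited Seating Certificate not required.
Rule 5: seating 80 < 136 → Operating Authorization exemption does not apply.

Cooperative License, Operating Authorization, Regulatory Permit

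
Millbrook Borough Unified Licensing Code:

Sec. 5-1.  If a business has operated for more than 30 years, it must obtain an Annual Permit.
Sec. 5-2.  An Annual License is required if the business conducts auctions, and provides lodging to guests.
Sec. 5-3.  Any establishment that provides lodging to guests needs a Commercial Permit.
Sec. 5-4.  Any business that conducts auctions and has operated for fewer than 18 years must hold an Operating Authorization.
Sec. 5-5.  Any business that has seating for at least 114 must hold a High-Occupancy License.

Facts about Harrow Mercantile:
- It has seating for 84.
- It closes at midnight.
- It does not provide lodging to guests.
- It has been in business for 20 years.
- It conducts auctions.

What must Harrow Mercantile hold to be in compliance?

None

Sec. 5-1. years in business 20 ≤ 30 → Annual Permit not required.
Sec. 5-2. conducts auctions; does not provide lodging to guests → Annual License not required.
Sec. 5-3. does not provide lodging to guests → Commercial Permit not required.
Sec. 5-4. conducts auctions; years in business 20 ≥ 18 → Operating Authorization not required.
Sec. 5-5. seating 84 < 114 → High-Occupancy License not required.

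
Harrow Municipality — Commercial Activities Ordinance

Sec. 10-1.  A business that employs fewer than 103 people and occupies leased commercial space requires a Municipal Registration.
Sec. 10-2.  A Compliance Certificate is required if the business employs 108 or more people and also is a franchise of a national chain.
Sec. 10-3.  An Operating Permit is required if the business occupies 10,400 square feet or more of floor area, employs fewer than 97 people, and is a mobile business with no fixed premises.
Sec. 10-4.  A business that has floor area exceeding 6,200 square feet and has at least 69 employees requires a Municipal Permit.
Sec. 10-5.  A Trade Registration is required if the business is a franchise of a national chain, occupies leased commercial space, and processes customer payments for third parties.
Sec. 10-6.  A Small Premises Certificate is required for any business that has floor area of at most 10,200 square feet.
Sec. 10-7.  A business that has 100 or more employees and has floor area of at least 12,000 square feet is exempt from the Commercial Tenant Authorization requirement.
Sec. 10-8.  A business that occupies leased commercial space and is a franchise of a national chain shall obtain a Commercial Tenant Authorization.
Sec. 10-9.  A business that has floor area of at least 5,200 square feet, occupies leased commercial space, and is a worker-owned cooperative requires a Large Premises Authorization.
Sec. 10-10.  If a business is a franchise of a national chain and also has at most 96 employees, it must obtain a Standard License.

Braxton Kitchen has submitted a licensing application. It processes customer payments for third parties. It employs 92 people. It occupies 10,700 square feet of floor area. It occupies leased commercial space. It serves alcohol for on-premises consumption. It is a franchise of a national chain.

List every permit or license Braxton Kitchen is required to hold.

Commercial Tenant Authorization, Municipal Permit, Municipal Registration, Standard License, Trade Registration

Sec. 10-1. employees 92 < 103; occupies leased commercial space → Municipal Registration required.
Sec. 10-2. employees 92 < 108; is a franchise of a national chain → Compliance Certificate not required.
Sec. 10-3. floor area 10,700 square feet ≥ 10,400 square feet; employees 92 < 97; occupies leased commercial space (not: is a mobile business with no fixed premises) → Operating Permit not required.
Sec. 10-4. floor area 10,700 square feet > 6,200 square feet; employees 92 ≥ 69 → Municipal Permit required.
Sec. 10-5. is a franchise of a national chain; occupies leased commercial space; processes customer payments for third parties → Trade Registration required.
Sec. 10-6. floor area 10,700 square feet > 10,200 square feet → Small Premises Certificate not required.
Sec. 10-7. employees 92 < 100; floor area 10,700 square feet < 12,000 square feet → Commercial Tenant Authorization exemption does not apply.
Sec. 10-8. occupies leased commercial space; is a franchise of a national chain → Commercial Tenant Authorization required.
Sec. 10-9. floor area 10,700 square feet ≥ 5,200 square feet; occupies leased commercial space; is a franchise of a national chain (not: is a worker-owned cooperative) → Large Premises Authorization not required.
Sec. 10-10. is a franchise of a national chain; employees 92 ≤ 96 → Standard License required.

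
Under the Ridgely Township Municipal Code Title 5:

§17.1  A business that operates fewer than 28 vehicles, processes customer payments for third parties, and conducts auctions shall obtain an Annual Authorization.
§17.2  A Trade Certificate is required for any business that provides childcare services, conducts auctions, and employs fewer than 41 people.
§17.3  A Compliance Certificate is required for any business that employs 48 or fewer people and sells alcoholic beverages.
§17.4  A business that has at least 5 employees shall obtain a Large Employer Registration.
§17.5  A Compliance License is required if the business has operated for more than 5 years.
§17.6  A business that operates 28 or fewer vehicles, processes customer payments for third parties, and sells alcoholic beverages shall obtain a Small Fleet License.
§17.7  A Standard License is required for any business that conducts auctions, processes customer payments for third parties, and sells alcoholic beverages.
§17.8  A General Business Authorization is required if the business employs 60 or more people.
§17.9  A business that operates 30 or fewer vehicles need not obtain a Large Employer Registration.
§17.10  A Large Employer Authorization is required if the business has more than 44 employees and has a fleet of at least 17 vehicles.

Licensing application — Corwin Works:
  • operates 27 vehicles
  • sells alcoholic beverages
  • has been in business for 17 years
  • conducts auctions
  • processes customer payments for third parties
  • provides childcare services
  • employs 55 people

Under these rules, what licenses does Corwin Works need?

Annual Authorization, Compliance License, Large Employer Authorization, Small Fleet License, Standard License

§17.1 vehicles 27 < 28; processes customer payments for third parties; conducts auctions → Annual Authorization required.
§17.2 provides childcare services; conducts auctions; employees 55 ≥ 41 → Trade Certificate not required.
§17.3 employees 55 > 48; sells alcoholic beverages → Compliance Certificate not required.
§17.4 employees 55 ≥ 5 → Large Employer Registration required.
§17.5 years in business 17 > 5 → Compliance License required.
§17.6 vehicles 27 ≤ 28; processes customer payments for third parties; sells alcoholic beverages → Small Fleet License required.
§17.7 conducts auctions; processes customer payments for third parties; sells alcoholic beverages → Standard License required.
§17.8 employees 55 < 60 → General Business Authorization not required.
§17.9 vehicles 27 ≤ 30 → exempt from Large Employer Registration.
§17.10 employees 55 > 44; vehicles 27 ≥ 17 → Large Employer Authorization required.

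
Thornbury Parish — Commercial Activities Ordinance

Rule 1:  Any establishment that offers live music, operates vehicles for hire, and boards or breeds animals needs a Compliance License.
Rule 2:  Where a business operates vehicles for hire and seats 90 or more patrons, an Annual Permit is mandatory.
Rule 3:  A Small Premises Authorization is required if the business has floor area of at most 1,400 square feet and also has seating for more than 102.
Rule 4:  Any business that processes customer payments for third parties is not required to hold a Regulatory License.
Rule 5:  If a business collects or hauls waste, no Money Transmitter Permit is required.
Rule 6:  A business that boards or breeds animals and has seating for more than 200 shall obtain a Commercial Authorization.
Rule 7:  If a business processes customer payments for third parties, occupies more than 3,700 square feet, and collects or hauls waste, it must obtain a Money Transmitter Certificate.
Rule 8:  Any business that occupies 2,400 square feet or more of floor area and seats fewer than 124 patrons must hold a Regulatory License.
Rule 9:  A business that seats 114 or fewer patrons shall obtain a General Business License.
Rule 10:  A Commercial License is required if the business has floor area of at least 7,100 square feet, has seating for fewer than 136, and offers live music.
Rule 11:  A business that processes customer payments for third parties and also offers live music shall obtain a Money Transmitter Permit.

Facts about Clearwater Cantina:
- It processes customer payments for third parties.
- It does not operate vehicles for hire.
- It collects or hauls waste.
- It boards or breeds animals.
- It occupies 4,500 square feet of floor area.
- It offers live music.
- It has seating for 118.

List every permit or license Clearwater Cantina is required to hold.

Money Transmitter Certificate

Rule 1: offers live music; does not operate vehicles for hire; boards or breeds animals → Compliance License not required.
Rule 2: does not operate vehicles for hire; seating 118 ≥ 90 → Annual Permit not required.
Rule 3: floor area 4,500 square feet > 1,400 square feet; seating 118 > 102 → Small Premises Authorization not required.
Rule 4: processes customer payments for third parties → exempt from Regulatory License.
Rule 5: collects or hauls waste → exempt from Money Transmitter Permit.
Rule 6: boards or breeds animals; seating 118 ≤ 200 → Commercial Authorization not required.
Rule 7: processes customer payments for third parties; floor area 4,500 square feet > 3,700 square feet; collects or hauls waste → Money Transmitter Certificate required.
Rule 8: floor area 4,500 square feet ≥ 2,400 square feet; seating 118 < 124 → Regulatory License required.
Rule 9: seating 118 > 114 → General Business License not required.
Rule 10: floor area 4,500 square feet < 7,100 square feet; seating 118 < 136; offers live music → Commercial License not required.
Rule 11: processes customer payments for third parties; offers live music → Money Transmitter Permit required.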